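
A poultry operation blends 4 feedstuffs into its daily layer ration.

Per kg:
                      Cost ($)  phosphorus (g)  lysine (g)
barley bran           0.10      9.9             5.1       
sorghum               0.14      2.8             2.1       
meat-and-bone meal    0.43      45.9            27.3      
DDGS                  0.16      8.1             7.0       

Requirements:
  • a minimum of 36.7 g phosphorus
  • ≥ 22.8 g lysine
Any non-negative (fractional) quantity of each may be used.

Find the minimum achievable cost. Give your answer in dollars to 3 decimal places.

$0.359

Treat it as an LP. Let x1 = kg of barley bran, x2 = kg of sorghum, x3 = kg of meat-and-bone meal, x4 = kg of DDGS.
Minimize 0.1x1 + 0.14x2 + 0.43x3 + 0.16x4 with:
  9.9x1 + 2.8x2 + 45.9x3 + 8.1x4 ≥ 36.7   (phosphorus)
  5.1x1 + 2.1x2 + 27.3x3 + 7x4 ≥ 22.8   (lysine)
  x1, x2, x3, x4 ≥ 0.
The minimum-cost mix takes nothing from barley bran, sorghum, DDGS — only meat-and-bone meal. Binding constraint: lysine.
Solving gives x3 = 0.8352.
Objective = 0.43·0.8352 = 0.35914.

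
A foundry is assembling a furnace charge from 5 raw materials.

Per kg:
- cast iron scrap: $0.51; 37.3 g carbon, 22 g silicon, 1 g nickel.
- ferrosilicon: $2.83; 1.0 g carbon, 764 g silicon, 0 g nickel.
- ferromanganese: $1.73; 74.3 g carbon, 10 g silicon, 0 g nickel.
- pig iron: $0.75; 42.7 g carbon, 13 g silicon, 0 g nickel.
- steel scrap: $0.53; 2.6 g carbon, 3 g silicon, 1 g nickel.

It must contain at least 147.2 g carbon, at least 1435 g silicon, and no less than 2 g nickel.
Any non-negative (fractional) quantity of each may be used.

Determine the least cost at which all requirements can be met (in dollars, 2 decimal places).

$6.99

Treat it as an LP. Let x1 = kg of cast iron scrap, x2 = kg of ferrosilicon, x3 = kg of ferromanganese, x4 = kg of pig iron, x5 = kg of steel scrap.
min 0.51x1 + 2.83x2 + 1.73x3 + 0.75x4 + 0.53x5 subject to:
  37.3x1 + 1x2 + 74.3x3 + 42.7x4 + 2.6x5 ≥ 147.2   (carbon)
  22x1 + 764x2 + 10x3 + 13x4 + 3x5 ≥ 1435   (silicon)
  1x1 + 1x5 ≥ 2   (nickel)
  x1, x2, x3, x4, x5 ≥ 0.
The optimal basis is {cast iron scrap, ferrosilicon}; ferromanganese, pig iron, steel scrap drop out. There the carbon and silicon constraints are tight.
Solving gives x1 = 3.899, x2 = 1.766.
Total cost: 0.51·3.899 + 2.83·1.766 = 6.9863.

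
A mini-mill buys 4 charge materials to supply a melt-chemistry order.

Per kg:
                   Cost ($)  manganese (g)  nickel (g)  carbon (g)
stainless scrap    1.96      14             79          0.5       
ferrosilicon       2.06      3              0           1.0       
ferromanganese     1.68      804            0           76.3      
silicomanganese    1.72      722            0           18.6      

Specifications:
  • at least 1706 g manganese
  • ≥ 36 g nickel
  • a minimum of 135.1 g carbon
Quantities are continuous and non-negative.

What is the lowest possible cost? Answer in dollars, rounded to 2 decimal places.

$4.44

Treat it as an LP. Let x1 = kg of stainless scrap, x2 = kg of ferrosilicon, x3 = kg of ferromanganese, x4 = kg of silicomanganese.
Minimise 1.96x1 + 2.06x2 + 1.68x3 + 1.72x4 subject to:
  14x1 + 3x2 + 804x3 + 722x4 ≥ 1706   (manganese)
  79x1 ≥ 36   (nickel)
  0.5x1 + 1x2 + 76.3x3 + 18.6x4 ≥ 135.1   (carbon)
  x1, x2, x3, x4 ≥ 0.
At the optimum only stainless scrap, ferromanganese are positive (ferrosilicon, silicomanganese = 0). Binding constraints: manganese and nickel.
So stainless scrap = 0.4557 kg, ferromanganese = 2.114 kg.
Objective = 1.96·0.4557 + 1.68·2.114 = 4.4447.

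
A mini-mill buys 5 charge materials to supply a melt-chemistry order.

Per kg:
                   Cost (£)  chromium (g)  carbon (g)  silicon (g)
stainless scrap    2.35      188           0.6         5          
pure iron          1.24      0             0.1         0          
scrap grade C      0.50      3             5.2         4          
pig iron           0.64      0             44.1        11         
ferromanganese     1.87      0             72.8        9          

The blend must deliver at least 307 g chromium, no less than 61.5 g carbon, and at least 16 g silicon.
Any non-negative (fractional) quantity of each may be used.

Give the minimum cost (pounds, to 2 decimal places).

£4.72

Set it up as a linear program. Let x1 = kg of stainless scrap, x2 = kg of pure iron, x3 = kg of scrap grade C, x4 = kg of pig iron, x5 = kg of ferromanganese.
min 2.35x1 + 1.24x2 + 0.5x3 + 0.64x4 + 1.87x5 with:
  188x1 + 3x3 ≥ 307   (chromium)
  0.6x1 + 0.1x2 + 5.2x3 + 44.1x4 + 72.8x5 ≥ 61.5   (carbon)
  5x1 + 4x3 + 11x4 + 9x5 ≥ 16   (silicon)
  x1, x2, x3, x4, x5 ≥ 0.
The optimal basis is {stainless scrap, pig iron}; pure iron, scrap grade C, ferromanganese drop out. There the chromium and carbon constraints are tight.
So stainless scrap = 1.633 kg, pig iron = 1.372 kg.
Cost = 2.35·1.633 + 0.64·1.372 = 4.7156.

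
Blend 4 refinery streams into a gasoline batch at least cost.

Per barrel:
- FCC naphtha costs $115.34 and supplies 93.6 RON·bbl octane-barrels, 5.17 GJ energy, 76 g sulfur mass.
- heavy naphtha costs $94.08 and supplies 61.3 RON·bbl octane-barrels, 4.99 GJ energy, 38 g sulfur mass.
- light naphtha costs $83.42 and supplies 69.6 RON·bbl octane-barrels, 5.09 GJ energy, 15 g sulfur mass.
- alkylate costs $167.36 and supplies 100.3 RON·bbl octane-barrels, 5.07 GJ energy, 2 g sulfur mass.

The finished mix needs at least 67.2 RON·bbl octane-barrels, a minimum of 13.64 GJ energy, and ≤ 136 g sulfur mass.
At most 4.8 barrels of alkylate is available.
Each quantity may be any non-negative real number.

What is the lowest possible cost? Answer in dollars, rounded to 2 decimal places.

$223.55

Let x1 = barrels of FCC naphtha, x2 = barrels of heavy naphtha, x3 = barrels of light naphtha, x4 = barrels of alkylate.
min 115.34x1 + 94.08x2 + 83.42x3 + 167.36x4 with:
  93.6x1 + 61.3x2 + 69.6x3 + 100.3x4 ≥ 67.2   (octane-barrels)
  5.17x1 + 4.99x2 + 5.09x3 + 5.07x4 ≥ 13.64   (energy)
  76x1 + 38x2 + 15x3 + 2x4 ≤ 136   (sulfur mass)
  x4 ≤ 4.8
  x1, x2, x3, x4 ≥ 0.
At the optimum only light naphtha is positive (FCC naphtha, heavy naphtha, alkylate = 0). The energy requirement is met with equality.
Solving gives x3 = 2.6798.
Total cost: 83.42·2.6798 = 223.5489.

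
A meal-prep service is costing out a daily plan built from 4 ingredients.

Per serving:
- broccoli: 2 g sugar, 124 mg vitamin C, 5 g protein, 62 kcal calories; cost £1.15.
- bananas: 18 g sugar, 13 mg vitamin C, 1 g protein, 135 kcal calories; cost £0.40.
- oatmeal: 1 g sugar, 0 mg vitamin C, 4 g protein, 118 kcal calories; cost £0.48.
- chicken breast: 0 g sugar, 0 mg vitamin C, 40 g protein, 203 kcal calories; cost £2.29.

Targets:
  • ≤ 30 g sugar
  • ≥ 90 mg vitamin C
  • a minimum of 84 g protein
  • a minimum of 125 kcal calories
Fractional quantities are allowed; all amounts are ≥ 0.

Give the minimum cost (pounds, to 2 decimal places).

£5.44

This is a linear program. Let x1 = servings of broccoli, x2 = servings of bananas, x3 = servings of oatmeal, x4 = servings of chicken breast.
min 1.15x1 + 0.4x2 + 0.48x3 + 2.29x4 s.t.:
  2x1 + 18x2 + 1x3 ≤ 30   (sugar)
  124x1 + 13x2 ≥ 90   (vitamin C)
  5x1 + 1x2 + 4x3 + 40x4 ≥ 84   (protein)
  62x1 + 135x2 + 118x3 + 203x4 ≥ 125   (calories)
  x1, x2, x3, x4 ≥ 0.
The minimum-cost mix takes nothing from bananas, oatmeal — only broccoli, chicken breast. The vitamin C and protein requirements are met with equality.
Optimal quantities: broccoli = 0.7258 servings, chicken breast = 2.009 servings.
Cost = 1.15·0.7258 + 2.29·2.009 = 5.4353.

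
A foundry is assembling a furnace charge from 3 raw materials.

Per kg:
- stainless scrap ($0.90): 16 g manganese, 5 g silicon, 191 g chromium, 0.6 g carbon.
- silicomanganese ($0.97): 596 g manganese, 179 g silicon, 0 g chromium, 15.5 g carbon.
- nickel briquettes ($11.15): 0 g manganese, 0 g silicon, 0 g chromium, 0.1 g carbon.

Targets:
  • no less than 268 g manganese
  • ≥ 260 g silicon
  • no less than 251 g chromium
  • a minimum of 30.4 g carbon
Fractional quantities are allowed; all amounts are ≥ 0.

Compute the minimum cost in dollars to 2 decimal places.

Set it up as a linear program. Let x1 = kg of stainless scrap, x2 = kg of silicomanganese, x3 = kg of nickel briquettes.
min 0.9x1 + 0.97x2 + 11.15x3 with:
  16x1 + 596x2 ≥ 268   (manganese)
  5x1 + 179x2 ≥ 260   (silicon)
  191x1 ≥ 251   (chromium)
  0.6x1 + 15.5x2 + 0.1x3 ≥ 30.4   (carbon)
  x1, x2, x3 ≥ 0.
The minimum-cost mix takes nothing from nickel briquettes — only stainless scrap, silicomanganese. The chromium and carbon requirements are met with equality.
Optimal quantities: stainless scrap = 1.314 kg, silicomanganese = 1.91 kg.
Cost = 0.9·1.314 + 0.97·1.91 = 3.0353.

$3.04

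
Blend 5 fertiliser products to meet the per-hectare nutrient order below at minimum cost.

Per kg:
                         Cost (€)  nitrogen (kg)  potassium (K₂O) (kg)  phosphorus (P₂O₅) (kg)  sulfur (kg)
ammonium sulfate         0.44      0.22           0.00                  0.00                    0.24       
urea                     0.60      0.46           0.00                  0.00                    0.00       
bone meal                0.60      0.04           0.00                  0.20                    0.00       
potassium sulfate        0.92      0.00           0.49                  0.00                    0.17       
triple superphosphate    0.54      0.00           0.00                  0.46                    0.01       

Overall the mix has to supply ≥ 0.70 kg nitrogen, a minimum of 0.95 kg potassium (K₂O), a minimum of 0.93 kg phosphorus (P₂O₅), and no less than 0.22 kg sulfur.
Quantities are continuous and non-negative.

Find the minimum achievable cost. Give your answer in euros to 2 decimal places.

€3.79

Let x1 = kg of ammonium sulfate, x2 = kg of urea, x3 = kg of bone meal, x4 = kg of potassium sulfate, x5 = kg of triple superphosphate.
Minimize 0.44x1 + 0.6x2 + 0.6x3 + 0.92x4 + 0.54x5 subject to:
  0.22x1 + 0.46x2 + 0.04x3 ≥ 0.7   (nitrogen)
  0.49x4 ≥ 0.95   (potassium (K₂O))
  0.2x3 + 0.46x5 ≥ 0.93   (phosphorus (P₂O₅))
  0.24x1 + 0.17x4 + 0.01x5 ≥ 0.22   (sulfur)
  x1, x2, x3, x4, x5 ≥ 0.
The optimal basis is {urea, potassium sulfate, triple superphosphate}; ammonium sulfate, bone meal drop out. There the nitrogen, potassium (K₂O), phosphorus (P₂O₅) constraints are tight.
Optimal quantities: urea = 1.522 kg, potassium sulfate = 1.939 kg, triple superphosphate = 2.022 kg.
Objective = 0.6·1.522 + 0.92·1.939 + 0.54·2.022 = 3.7890.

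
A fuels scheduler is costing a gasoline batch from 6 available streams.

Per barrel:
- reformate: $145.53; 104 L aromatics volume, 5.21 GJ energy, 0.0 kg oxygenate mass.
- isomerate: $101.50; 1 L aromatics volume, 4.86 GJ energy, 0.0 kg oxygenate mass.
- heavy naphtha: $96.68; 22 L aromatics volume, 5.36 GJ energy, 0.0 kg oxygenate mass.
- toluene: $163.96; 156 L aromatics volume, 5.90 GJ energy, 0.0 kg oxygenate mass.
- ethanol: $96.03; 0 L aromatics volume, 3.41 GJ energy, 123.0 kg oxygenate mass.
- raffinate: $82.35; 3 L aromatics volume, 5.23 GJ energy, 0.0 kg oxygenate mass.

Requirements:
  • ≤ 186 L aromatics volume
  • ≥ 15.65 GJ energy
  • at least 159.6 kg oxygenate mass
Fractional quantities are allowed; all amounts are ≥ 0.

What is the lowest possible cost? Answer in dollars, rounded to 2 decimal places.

Set it up as a linear program. Let x1 = barrels of reformate, x2 = barrels of isomerate, x3 = barrels of heavy naphtha, x4 = barrels of toluene, x5 = barrels of ethanol, x6 = barrels of raffinate.
Minimise 145.53x1 + 101.5x2 + 96.68x3 + 163.96x4 + 96.03x5 + 82.35x6 with:
  104x1 + 1x2 + 22x3 + 156x4 + 3x6 ≤ 186   (aromatics volume)
  5.21x1 + 4.86x2 + 5.36x3 + 5.9x4 + 3.41x5 + 5.23x6 ≥ 15.65   (energy)
  123x5 ≥ 159.6   (oxygenate mass)
  x1, x2, x3, x4, x5, x6 ≥ 0.
The cheapest feasible vertex uses only ethanol, raffinate; reformate, isomerate, heavy naphtha, toluene are not used. There the energy and oxygenate mass constraints are tight.
So ethanol = 1.2976 barrels, raffinate = 2.1463 barrels.
Objective = 96.03·1.2976 + 82.35·2.1463 = 301.3563.

$301.36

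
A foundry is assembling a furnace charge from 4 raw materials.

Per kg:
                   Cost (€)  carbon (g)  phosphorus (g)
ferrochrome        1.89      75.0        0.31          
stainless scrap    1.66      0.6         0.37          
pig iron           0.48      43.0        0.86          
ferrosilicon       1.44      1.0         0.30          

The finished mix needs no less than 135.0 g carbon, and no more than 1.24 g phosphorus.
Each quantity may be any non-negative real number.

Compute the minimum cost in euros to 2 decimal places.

Treat it as an LP. Let x1 = kg of ferrochrome, x2 = kg of stainless scrap, x3 = kg of pig iron, x4 = kg of ferrosilicon.
Minimise 1.89x1 + 1.66x2 + 0.48x3 + 1.44x4 with:
  75x1 + 0.6x2 + 43x3 + 1x4 ≥ 135   (carbon)
  0.31x1 + 0.37x2 + 0.86x3 + 0.3x4 ≤ 1.24   (phosphorus)
  x1, x2, x3, x4 ≥ 0.
The cheapest feasible vertex uses only ferrochrome, pig iron; stainless scrap, ferrosilicon are not used. The carbon and phosphorus requirements are met with equality.
So ferrochrome = 1.227 kg, pig iron = 0.9996 kg.
Cost = 1.89·1.227 + 0.48·0.9996 = 2.7988.

€2.80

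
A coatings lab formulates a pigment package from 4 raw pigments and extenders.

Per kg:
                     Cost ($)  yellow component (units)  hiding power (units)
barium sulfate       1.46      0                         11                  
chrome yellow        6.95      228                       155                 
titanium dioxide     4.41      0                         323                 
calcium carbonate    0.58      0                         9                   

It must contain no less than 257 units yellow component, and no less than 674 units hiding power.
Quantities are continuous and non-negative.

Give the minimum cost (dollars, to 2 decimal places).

$14.65

Let x1 = kg of barium sulfate, x2 = kg of chrome yellow, x3 = kg of titanium dioxide, x4 = kg of calcium carbonate.
Minimise 1.46x1 + 6.95x2 + 4.41x3 + 0.58x4 subject to:
  228x2 ≥ 257   (yellow component)
  11x1 + 155x2 + 323x3 + 9x4 ≥ 674   (hiding power)
  x1, x2, x3, x4 ≥ 0.
At the optimum only chrome yellow, titanium dioxide are positive (barium sulfate, calcium carbonate = 0). The yellow component and hiding power requirements are met with equality.
That vertex is x2 = 1.127, x3 = 1.546.
Objective = 6.95·1.127 + 4.41·1.546 = 14.6505.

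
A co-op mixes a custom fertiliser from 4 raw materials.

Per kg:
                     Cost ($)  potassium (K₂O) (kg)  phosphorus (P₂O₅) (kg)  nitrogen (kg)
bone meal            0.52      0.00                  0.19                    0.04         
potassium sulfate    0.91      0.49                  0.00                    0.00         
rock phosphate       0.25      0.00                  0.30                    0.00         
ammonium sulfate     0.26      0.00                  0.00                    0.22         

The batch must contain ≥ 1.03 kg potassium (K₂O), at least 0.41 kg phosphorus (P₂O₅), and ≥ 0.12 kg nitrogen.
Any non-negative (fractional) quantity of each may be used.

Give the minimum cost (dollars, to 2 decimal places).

$2.40

Let x1 = kg of bone meal, x2 = kg of potassium sulfate, x3 = kg of rock phosphate, x4 = kg of ammonium sulfate.
Minimize 0.52x1 + 0.91x2 + 0.25x3 + 0.26x4 subject to:
  0.49x2 ≥ 1.03   (potassium (K₂O))
  0.19x1 + 0.3x3 ≥ 0.41   (phosphorus (P₂O₅))
  0.04x1 + 0.22x4 ≥ 0.12   (nitrogen)
  x1, x2, x3, x4 ≥ 0.
The optimal basis is {potassium sulfate, rock phosphate, ammonium sulfate}; bone meal drops out. Binding constraints: potassium (K₂O), phosphorus (P₂O₅), nitrogen.
So potassium sulfate = 2.102 kg, rock phosphate = 1.367 kg, ammonium sulfate = 0.5455 kg.
Cost = 0.91·2.102 + 0.25·1.367 + 0.26·0.5455 = 2.3964.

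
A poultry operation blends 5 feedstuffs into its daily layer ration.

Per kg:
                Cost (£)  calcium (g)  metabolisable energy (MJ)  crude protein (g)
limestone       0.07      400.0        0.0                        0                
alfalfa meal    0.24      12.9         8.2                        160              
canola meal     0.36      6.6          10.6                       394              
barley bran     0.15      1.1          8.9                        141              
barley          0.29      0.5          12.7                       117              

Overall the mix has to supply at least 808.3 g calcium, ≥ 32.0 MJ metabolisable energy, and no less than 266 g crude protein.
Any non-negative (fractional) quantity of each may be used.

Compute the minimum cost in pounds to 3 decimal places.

£0.680

Treat it as an LP. Let x1 = kg of limestone, x2 = kg of alfalfa meal, x3 = kg of canola meal, x4 = kg of barley bran, x5 = kg of barley.
Minimise 0.07x1 + 0.24x2 + 0.36x3 + 0.15x4 + 0.29x5 subject to:
  400x1 + 12.9x2 + 6.6x3 + 1.1x4 + 0.5x5 ≥ 808.3   (calcium)
  8.2x2 + 10.6x3 + 8.9x4 + 12.7x5 ≥ 32   (metabolisable energy)
  160x2 + 394x3 + 141x4 + 117x5 ≥ 266   (crude protein)
  x1, x2, x3, x4, x5 ≥ 0.
The cheapest feasible vertex uses only limestone, barley bran; alfalfa meal, canola meal, barley are not used. The calcium and metabolisable energy requirements are met with equality.
Solving gives x1 = 2.011, x4 = 3.596.
Hence cost = 0.07·2.011 + 0.15·3.596 = £0.68017.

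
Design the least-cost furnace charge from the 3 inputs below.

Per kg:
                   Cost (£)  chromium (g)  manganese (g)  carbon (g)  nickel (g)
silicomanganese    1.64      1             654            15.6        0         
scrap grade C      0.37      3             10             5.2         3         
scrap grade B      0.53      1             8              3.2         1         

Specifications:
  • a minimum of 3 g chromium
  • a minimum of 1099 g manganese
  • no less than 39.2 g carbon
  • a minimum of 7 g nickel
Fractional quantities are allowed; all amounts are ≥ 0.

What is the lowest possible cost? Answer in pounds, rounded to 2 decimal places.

£3.66

Let x1 = kg of silicomanganese, x2 = kg of scrap grade C, x3 = kg of scrap grade B.
Minimize 1.64x1 + 0.37x2 + 0.53x3 subject to:
  1x1 + 3x2 + 1x3 ≥ 3   (chromium)
  654x1 + 10x2 + 8x3 ≥ 1099   (manganese)
  15.6x1 + 5.2x2 + 3.2x3 ≥ 39.2   (carbon)
  3x2 + 1x3 ≥ 7   (nickel)
  x1, x2, x3 ≥ 0.
The cheapest feasible vertex uses only silicomanganese, scrap grade C; scrap grade B is not used. The manganese and carbon requirements are met with equality.
Optimal quantities: silicomanganese = 1.64 kg, scrap grade C = 2.617 kg.
Total cost: 1.64·1.64 + 0.37·2.617 = 3.6579.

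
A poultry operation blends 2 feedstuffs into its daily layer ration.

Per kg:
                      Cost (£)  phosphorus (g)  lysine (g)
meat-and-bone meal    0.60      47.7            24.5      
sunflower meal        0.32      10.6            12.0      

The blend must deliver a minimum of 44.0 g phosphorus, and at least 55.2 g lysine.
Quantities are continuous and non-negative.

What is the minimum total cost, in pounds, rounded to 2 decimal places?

Let x1 = kg of meat-and-bone meal, x2 = kg of sunflower meal.
Minimise 0.6x1 + 0.32x2 s.t.:
  47.7x1 + 10.6x2 ≥ 44   (phosphorus)
  24.5x1 + 12x2 ≥ 55.2   (lysine)
  x1, x2 ≥ 0.
At the optimum only meat-and-bone meal is positive (sunflower meal = 0). Binding constraint: lysine.
So meat-and-bone meal = 2.253 kg.
Hence cost = 0.6·2.253 = £1.3518.

£1.35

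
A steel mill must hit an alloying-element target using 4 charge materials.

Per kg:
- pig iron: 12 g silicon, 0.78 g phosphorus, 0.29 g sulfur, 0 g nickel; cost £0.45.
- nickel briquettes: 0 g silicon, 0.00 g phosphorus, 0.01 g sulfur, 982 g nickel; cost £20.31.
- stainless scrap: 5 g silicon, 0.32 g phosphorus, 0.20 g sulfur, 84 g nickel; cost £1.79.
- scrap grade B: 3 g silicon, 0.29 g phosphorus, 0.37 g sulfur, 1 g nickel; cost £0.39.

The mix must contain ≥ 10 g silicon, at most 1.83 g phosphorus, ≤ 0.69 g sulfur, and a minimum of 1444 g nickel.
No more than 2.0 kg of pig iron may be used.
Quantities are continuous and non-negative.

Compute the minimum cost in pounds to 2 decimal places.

£29.97

Treat it as an LP. Let x1 = kg of pig iron, x2 = kg of nickel briquettes, x3 = kg of stainless scrap, x4 = kg of scrap grade B.
Minimize 0.45x1 + 20.31x2 + 1.79x3 + 0.39x4 subject to:
  12x1 + 5x3 + 3x4 ≥ 10   (silicon)
  0.78x1 + 0.32x3 + 0.29x4 ≤ 1.83   (phosphorus)
  0.29x1 + 0.01x2 + 0.2x3 + 0.37x4 ≤ 0.69   (sulfur)
  982x2 + 84x3 + 1x4 ≥ 1444   (nickel)
  x1 ≤ 2
  x1, x2, x3, x4 ≥ 0.
The cheapest feasible vertex uses only nickel briquettes, stainless scrap; pig iron, scrap grade B are not used. The silicon and nickel requirements are met with equality.
That vertex is x2 = 1.2994, x3 = 2.
Hence cost = 20.31·1.2994 + 1.79·2 = £29.9708.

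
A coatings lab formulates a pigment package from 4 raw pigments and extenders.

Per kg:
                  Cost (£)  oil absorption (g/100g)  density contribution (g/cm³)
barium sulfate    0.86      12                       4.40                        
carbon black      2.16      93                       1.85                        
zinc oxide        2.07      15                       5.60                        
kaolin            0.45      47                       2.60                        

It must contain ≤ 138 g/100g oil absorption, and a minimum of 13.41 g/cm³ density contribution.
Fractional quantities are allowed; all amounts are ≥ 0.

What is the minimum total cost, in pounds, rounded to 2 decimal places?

£2.47

This is a linear program. Let x1 = kg of barium sulfate, x2 = kg of carbon black, x3 = kg of zinc oxide, x4 = kg of kaolin.
Minimize 0.86x1 + 2.16x2 + 2.07x3 + 0.45x4 with:
  12x1 + 93x2 + 15x3 + 47x4 ≤ 138   (oil absorption)
  4.4x1 + 1.85x2 + 5.6x3 + 2.6x4 ≥ 13.41   (density contribution)
  x1, x2, x3, x4 ≥ 0.
At the optimum only barium sulfate, kaolin are positive (carbon black, zinc oxide = 0). Binding constraints: oil absorption and density contribution.
Solving gives x1 = 1.546, x4 = 2.541.
Objective = 0.86·1.546 + 0.45·2.541 = 2.4730.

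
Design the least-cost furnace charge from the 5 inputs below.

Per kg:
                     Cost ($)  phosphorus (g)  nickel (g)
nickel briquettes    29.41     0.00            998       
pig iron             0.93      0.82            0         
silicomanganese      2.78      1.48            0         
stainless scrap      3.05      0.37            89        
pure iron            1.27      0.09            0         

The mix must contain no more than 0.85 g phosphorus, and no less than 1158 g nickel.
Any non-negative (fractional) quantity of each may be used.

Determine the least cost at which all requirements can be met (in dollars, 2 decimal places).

$34.13

Let x1 = kg of nickel briquettes, x2 = kg of pig iron, x3 = kg of silicomanganese, x4 = kg of stainless scrap, x5 = kg of pure iron.
Minimise 29.41x1 + 0.93x2 + 2.78x3 + 3.05x4 + 1.27x5 subject to:
  0.82x2 + 1.48x3 + 0.37x4 + 0.09x5 ≤ 0.85   (phosphorus)
  998x1 + 89x4 ≥ 1158   (nickel)
  x1, x2, x3, x4, x5 ≥ 0.
At the optimum only nickel briquettes is positive (pig iron, silicomanganese, stainless scrap, pure iron = 0). There the nickel constraint is tight.
So nickel briquettes = 1.16032 kg.
Cost = 29.41·1.16032 = 34.12501.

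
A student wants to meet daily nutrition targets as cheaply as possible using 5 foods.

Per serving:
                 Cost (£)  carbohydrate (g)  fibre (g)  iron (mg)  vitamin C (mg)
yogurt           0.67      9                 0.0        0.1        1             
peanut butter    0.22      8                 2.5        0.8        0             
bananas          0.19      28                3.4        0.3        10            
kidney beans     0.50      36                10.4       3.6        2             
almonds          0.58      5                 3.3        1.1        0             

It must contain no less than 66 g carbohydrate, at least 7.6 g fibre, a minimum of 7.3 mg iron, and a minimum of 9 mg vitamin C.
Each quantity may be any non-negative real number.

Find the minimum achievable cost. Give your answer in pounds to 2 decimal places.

£1.09

Let x1 = servings of yogurt, x2 = servings of peanut butter, x3 = servings of bananas, x4 = servings of kidney beans, x5 = servings of almonds.
Minimise 0.67x1 + 0.22x2 + 0.19x3 + 0.5x4 + 0.58x5 with:
  9x1 + 8x2 + 28x3 + 36x4 + 5x5 ≥ 66   (carbohydrate)
  2.5x2 + 3.4x3 + 10.4x4 + 3.3x5 ≥ 7.6   (fibre)
  0.1x1 + 0.8x2 + 0.3x3 + 3.6x4 + 1.1x5 ≥ 7.3   (iron)
  1x1 + 10x3 + 2x4 ≥ 9   (vitamin C)
  x1, x2, x3, x4, x5 ≥ 0.
The optimal basis is {bananas, kidney beans}; yogurt, peanut butter, almonds drop out. Binding constraints: iron and vitamin C.
Solving gives x3 = 0.5028, x4 = 1.986.
Objective = 0.19·0.5028 + 0.5·1.986 = 1.0885.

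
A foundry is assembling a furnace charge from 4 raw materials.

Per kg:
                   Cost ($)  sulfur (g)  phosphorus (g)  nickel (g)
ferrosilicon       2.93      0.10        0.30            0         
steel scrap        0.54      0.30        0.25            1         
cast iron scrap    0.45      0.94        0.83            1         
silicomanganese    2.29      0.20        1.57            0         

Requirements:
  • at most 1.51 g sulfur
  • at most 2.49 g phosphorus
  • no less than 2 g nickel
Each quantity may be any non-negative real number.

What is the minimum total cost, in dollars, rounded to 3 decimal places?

Let x1 = kg of ferrosilicon, x2 = kg of steel scrap, x3 = kg of cast iron scrap, x4 = kg of silicomanganese.
Minimise 2.93x1 + 0.54x2 + 0.45x3 + 2.29x4 s.t.:
  0.1x1 + 0.3x2 + 0.94x3 + 0.2x4 ≤ 1.51   (sulfur)
  0.3x1 + 0.25x2 + 0.83x3 + 1.57x4 ≤ 2.49   (phosphorus)
  1x2 + 1x3 ≥ 2   (nickel)
  x1, x2, x3, x4 ≥ 0.
The minimum-cost mix takes nothing from ferrosilicon, silicomanganese — only steel scrap, cast iron scrap. There the sulfur and nickel constraints are tight.
So steel scrap = 0.5781 kg, cast iron scrap = 1.422 kg.
Hence cost = 0.54·0.5781 + 0.45·1.422 = $0.95207.

$0.952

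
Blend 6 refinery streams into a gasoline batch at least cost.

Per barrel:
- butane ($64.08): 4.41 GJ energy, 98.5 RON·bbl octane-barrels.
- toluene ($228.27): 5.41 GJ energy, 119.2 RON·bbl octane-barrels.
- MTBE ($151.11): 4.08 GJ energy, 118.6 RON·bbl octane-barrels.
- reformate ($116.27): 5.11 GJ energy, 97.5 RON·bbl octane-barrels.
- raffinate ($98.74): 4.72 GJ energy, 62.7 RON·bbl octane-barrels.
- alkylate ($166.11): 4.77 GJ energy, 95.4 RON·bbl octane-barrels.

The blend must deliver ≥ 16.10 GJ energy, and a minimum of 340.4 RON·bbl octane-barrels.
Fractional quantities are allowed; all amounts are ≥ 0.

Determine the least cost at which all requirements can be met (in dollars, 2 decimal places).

Let x1 = barrels of butane, x2 = barrels of toluene, x3 = barrels of MTBE, x4 = barrels of reformate, x5 = barrels of raffinate, x6 = barrels of alkylate.
min 64.08x1 + 228.27x2 + 151.11x3 + 116.27x4 + 98.74x5 + 166.11x6 with:
  4.41x1 + 5.41x2 + 4.08x3 + 5.11x4 + 4.72x5 + 4.77x6 ≥ 16.1   (energy)
  98.5x1 + 119.2x2 + 118.6x3 + 97.5x4 + 62.7x5 + 95.4x6 ≥ 340.4   (octane-barrels)
  x1, x2, x3, x4, x5, x6 ≥ 0.
At the optimum only butane is positive (toluene, MTBE, reformate, raffinate, alkylate = 0). Binding constraint: energy.
That vertex is x1 = 3.6508.
Cost = 64.08·3.6508 = 233.9433.

$233.94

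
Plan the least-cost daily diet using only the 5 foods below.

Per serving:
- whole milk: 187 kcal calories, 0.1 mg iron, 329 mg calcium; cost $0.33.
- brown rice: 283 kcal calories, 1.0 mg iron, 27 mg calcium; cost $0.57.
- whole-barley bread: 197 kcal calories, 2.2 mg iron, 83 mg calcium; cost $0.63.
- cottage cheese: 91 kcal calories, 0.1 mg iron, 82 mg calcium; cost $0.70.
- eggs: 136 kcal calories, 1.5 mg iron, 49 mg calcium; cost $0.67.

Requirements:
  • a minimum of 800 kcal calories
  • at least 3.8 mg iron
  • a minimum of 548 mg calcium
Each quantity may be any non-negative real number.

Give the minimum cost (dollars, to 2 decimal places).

This is a linear program. Let x1 = servings of whole milk, x2 = servings of brown rice, x3 = servings of whole-barley bread, x4 = servings of cottage cheese, x5 = servings of eggs.
min 0.33x1 + 0.57x2 + 0.63x3 + 0.7x4 + 0.67x5 s.t.:
  187x1 + 283x2 + 197x3 + 91x4 + 136x5 ≥ 800   (calories)
  0.1x1 + 1x2 + 2.2x3 + 0.1x4 + 1.5x5 ≥ 3.8   (iron)
  329x1 + 27x2 + 83x3 + 82x4 + 49x5 ≥ 548   (calcium)
  x1, x2, x3, x4, x5 ≥ 0.
The minimum-cost mix takes nothing from cottage cheese, eggs — only whole milk, brown rice, whole-barley bread. The calories, iron, calcium requirements are met with equality.
Solving gives x1 = 1.284, x2 = 1.195, x3 = 1.126.
Total cost: 0.33·1.284 + 0.57·1.195 + 0.63·1.126 = 1.8143.

$1.81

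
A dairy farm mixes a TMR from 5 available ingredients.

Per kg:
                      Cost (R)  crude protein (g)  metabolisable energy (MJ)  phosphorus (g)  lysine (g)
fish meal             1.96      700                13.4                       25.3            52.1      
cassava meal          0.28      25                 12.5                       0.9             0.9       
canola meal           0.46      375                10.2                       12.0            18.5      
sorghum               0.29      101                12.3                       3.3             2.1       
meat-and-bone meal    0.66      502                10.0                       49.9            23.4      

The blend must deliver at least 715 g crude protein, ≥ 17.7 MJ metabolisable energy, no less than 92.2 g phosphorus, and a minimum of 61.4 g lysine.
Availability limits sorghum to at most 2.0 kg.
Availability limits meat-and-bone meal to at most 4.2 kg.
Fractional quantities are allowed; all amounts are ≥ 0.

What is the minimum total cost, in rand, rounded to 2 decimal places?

R1.64

This is a linear program. Let x1 = kg of fish meal, x2 = kg of cassava meal, x3 = kg of canola meal, x4 = kg of sorghum, x5 = kg of meat-and-bone meal.
min 1.96x1 + 0.28x2 + 0.46x3 + 0.29x4 + 0.66x5 s.t.:
  700x1 + 25x2 + 375x3 + 101x4 + 502x5 ≥ 715   (crude protein)
  13.4x1 + 12.5x2 + 10.2x3 + 12.3x4 + 10x5 ≥ 17.7   (metabolisable energy)
  25.3x1 + 0.9x2 + 12x3 + 3.3x4 + 49.9x5 ≥ 92.2   (phosphorus)
  52.1x1 + 0.9x2 + 18.5x3 + 2.1x4 + 23.4x5 ≥ 61.4   (lysine)
  x4 ≤ 2
  x5 ≤ 4.2
  x1, x2, x3, x4, x5 ≥ 0.
The minimum-cost mix takes nothing from fish meal, cassava meal, sorghum — only canola meal, meat-and-bone meal. There the phosphorus and lysine constraints are tight.
Solving gives x3 = 1.411, x5 = 1.508.
Hence cost = 0.46·1.411 + 0.66·1.508 = R1.6443.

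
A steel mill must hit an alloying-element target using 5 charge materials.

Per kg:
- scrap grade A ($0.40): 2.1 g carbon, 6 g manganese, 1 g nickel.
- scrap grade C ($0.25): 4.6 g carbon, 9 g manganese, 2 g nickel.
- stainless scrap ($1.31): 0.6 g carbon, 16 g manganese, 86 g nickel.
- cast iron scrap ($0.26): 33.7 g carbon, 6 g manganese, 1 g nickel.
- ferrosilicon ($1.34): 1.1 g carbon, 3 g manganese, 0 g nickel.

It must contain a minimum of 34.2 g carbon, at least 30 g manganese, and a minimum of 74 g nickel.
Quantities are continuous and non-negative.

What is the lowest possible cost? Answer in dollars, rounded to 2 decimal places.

Treat it as an LP. Let x1 = kg of scrap grade A, x2 = kg of scrap grade C, x3 = kg of stainless scrap, x4 = kg of cast iron scrap, x5 = kg of ferrosilicon.
Minimise 0.4x1 + 0.25x2 + 1.31x3 + 0.26x4 + 1.34x5 subject to:
  2.1x1 + 4.6x2 + 0.6x3 + 33.7x4 + 1.1x5 ≥ 34.2   (carbon)
  6x1 + 9x2 + 16x3 + 6x4 + 3x5 ≥ 30   (manganese)
  1x1 + 2x2 + 86x3 + 1x4 ≥ 74   (nickel)
  x1, x2, x3, x4, x5 ≥ 0.
At the optimum only scrap grade C, stainless scrap, cast iron scrap are positive (scrap grade A, ferrosilicon = 0). There the carbon, manganese, nickel constraints are tight.
Solving gives x2 = 1.33, x3 = 0.82, x4 = 0.8187.
Hence cost = 0.25·1.33 + 1.31·0.82 + 0.26·0.8187 = $1.6196.

$1.62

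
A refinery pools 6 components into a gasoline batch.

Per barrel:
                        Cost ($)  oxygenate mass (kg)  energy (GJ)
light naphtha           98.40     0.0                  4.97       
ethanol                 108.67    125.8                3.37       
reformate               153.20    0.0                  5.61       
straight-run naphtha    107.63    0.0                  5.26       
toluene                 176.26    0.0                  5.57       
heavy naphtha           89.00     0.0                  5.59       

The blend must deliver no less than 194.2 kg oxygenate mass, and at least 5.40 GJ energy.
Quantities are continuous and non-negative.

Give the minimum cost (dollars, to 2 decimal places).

Set it up as a linear program. Let x1 = barrels of light naphtha, x2 = barrels of ethanol, x3 = barrels of reformate, x4 = barrels of straight-run naphtha, x5 = barrels of toluene, x6 = barrels of heavy naphtha.
Minimise 98.4x1 + 108.67x2 + 153.2x3 + 107.63x4 + 176.26x5 + 89x6 with:
  125.8x2 ≥ 194.2   (oxygenate mass)
  4.97x1 + 3.37x2 + 5.61x3 + 5.26x4 + 5.57x5 + 5.59x6 ≥ 5.4   (energy)
  x1, x2, x3, x4, x5, x6 ≥ 0.
The minimum-cost mix takes nothing from light naphtha, reformate, straight-run naphtha, toluene — only ethanol, heavy naphtha. Binding constraints: oxygenate mass and energy.
That vertex is x2 = 1.5437, x6 = 0.03536.
Cost = 108.67·1.5437 + 89·0.03536 = 170.9009.

$170.90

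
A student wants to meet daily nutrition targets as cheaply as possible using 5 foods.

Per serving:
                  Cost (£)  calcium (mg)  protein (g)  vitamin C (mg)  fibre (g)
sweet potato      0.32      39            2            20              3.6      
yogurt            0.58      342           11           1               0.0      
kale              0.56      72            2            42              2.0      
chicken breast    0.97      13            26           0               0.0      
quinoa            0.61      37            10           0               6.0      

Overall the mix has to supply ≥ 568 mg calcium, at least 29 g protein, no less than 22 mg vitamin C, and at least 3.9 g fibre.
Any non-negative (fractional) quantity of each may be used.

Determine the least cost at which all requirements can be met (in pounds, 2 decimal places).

Treat it as an LP. Let x1 = servings of sweet potato, x2 = servings of yogurt, x3 = servings of kale, x4 = servings of chicken breast, x5 = servings of quinoa.
Minimise 0.32x1 + 0.58x2 + 0.56x3 + 0.97x4 + 0.61x5 s.t.:
  39x1 + 342x2 + 72x3 + 13x4 + 37x5 ≥ 568   (calcium)
  2x1 + 11x2 + 2x3 + 26x4 + 10x5 ≥ 29   (protein)
  20x1 + 1x2 + 42x3 ≥ 22   (vitamin C)
  3.6x1 + 2x3 + 6x5 ≥ 3.9   (fibre)
  x1, x2, x3, x4, x5 ≥ 0.
The cheapest feasible vertex uses only sweet potato, yogurt, chicken breast, quinoa; kale is not used. The calcium, protein, vitamin C, fibre requirements are met with equality.
So sweet potato = 1.024 servings, yogurt = 1.526 servings, chicken breast = 0.3773 servings, quinoa = 0.03578 servings.
Hence cost = 0.32·1.024 + 0.58·1.526 + 0.97·0.3773 + 0.61·0.03578 = £1.6006.

£1.60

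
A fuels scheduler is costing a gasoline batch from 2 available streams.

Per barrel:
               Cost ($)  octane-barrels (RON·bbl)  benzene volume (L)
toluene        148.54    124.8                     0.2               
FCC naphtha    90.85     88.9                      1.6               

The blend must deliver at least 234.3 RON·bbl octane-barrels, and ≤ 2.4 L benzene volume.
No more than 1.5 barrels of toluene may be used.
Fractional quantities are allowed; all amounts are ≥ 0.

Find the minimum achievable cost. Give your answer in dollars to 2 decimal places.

Let x1 = barrels of toluene, x2 = barrels of FCC naphtha.
Minimize 148.54x1 + 90.85x2 s.t.:
  124.8x1 + 88.9x2 ≥ 234.3   (octane-barrels)
  0.2x1 + 1.6x2 ≤ 2.4   (benzene volume)
  x1 ≤ 1.5
  x1, x2 ≥ 0.
Both inputs are positive at the optimum. The octane-barrels and benzene volume requirements are met with equality.
So toluene = 0.888 barrels, FCC naphtha = 1.389 barrels.
Hence cost = 148.54·0.888 + 90.85·1.389 = $258.0942.

$258.09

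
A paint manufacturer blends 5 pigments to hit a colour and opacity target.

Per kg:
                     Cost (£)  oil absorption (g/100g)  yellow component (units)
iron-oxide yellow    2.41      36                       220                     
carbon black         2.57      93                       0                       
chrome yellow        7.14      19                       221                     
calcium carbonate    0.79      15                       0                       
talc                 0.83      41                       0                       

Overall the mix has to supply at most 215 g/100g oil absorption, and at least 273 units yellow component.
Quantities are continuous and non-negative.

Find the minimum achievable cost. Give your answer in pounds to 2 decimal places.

Let x1 = kg of iron-oxide yellow, x2 = kg of carbon black, x3 = kg of chrome yellow, x4 = kg of calcium carbonate, x5 = kg of talc.
Minimize 2.41x1 + 2.57x2 + 7.14x3 + 0.79x4 + 0.83x5 subject to:
  36x1 + 93x2 + 19x3 + 15x4 + 41x5 ≤ 215   (oil absorption)
  220x1 + 221x3 ≥ 273   (yellow component)
  x1, x2, x3, x4, x5 ≥ 0.
The cheapest feasible vertex uses only iron-oxide yellow; carbon black, chrome yellow, calcium carbonate, talc are not used. The yellow component requirement is met with equality.
So iron-oxide yellow = 1.241 kg.
Objective = 2.41·1.241 = 2.9908.

£2.99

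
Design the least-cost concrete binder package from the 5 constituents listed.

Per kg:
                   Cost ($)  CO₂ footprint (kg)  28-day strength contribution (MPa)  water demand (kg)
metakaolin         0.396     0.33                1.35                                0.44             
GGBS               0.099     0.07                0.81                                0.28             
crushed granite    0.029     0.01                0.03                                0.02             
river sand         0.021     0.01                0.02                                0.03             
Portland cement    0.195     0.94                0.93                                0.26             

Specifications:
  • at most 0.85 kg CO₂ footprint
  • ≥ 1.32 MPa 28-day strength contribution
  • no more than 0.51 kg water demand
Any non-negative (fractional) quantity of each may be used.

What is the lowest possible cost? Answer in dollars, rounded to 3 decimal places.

Set it up as a linear program. Let x1 = kg of metakaolin, x2 = kg of GGBS, x3 = kg of crushed granite, x4 = kg of river sand, x5 = kg of Portland cement.
min 0.396x1 + 0.099x2 + 0.029x3 + 0.021x4 + 0.195x5 subject to:
  0.33x1 + 0.07x2 + 0.01x3 + 0.01x4 + 0.94x5 ≤ 0.85   (CO₂ footprint)
  1.35x1 + 0.81x2 + 0.03x3 + 0.02x4 + 0.93x5 ≥ 1.32   (28-day strength contribution)
  0.44x1 + 0.28x2 + 0.02x3 + 0.03x4 + 0.26x5 ≤ 0.51   (water demand)
  x1, x2, x3, x4, x5 ≥ 0.
The minimum-cost mix takes nothing from metakaolin, crushed granite, river sand, Portland cement — only GGBS. There the 28-day strength contribution constraint is tight.
So GGBS = 1.63 kg.
Objective = 0.099·1.63 = 0.16137.

$0.161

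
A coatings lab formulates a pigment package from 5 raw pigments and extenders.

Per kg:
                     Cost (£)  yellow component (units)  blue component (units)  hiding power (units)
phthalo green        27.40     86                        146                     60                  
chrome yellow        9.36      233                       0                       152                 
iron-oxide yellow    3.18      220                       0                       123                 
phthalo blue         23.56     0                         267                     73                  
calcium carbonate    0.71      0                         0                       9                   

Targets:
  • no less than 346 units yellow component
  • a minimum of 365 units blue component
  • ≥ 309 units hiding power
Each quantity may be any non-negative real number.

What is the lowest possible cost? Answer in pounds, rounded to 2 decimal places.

£37.62

Let x1 = kg of phthalo green, x2 = kg of chrome yellow, x3 = kg of iron-oxide yellow, x4 = kg of phthalo blue, x5 = kg of calcium carbonate.
Minimize 27.4x1 + 9.36x2 + 3.18x3 + 23.56x4 + 0.71x5 subject to:
  86x1 + 233x2 + 220x3 ≥ 346   (yellow component)
  146x1 + 267x4 ≥ 365   (blue component)
  60x1 + 152x2 + 123x3 + 73x4 + 9x5 ≥ 309   (hiding power)
  x1, x2, x3, x4, x5 ≥ 0.
The minimum-cost mix takes nothing from phthalo green, chrome yellow, calcium carbonate — only iron-oxide yellow, phthalo blue. There the blue component and hiding power constraints are tight.
Optimal quantities: iron-oxide yellow = 1.701 kg, phthalo blue = 1.367 kg.
Objective = 3.18·1.701 + 23.56·1.367 = 37.6157.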